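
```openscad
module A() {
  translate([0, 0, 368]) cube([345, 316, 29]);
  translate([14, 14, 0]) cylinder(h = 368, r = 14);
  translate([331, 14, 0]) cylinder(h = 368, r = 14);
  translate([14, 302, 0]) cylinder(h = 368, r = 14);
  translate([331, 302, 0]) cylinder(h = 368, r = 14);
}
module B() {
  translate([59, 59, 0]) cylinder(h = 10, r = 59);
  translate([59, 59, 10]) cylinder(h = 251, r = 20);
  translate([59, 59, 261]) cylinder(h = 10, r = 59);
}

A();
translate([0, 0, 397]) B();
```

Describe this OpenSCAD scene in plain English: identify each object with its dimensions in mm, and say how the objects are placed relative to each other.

A is a four-legged stool. The seat is 345×316 mm, 29 mm thick, top at z = 397 mm. It stands on four round legs, each 28 mm in diameter, from z = 0 to the seat underside, each leg's axis is inset half a diameter from the nearest pair of seat edges (so the leg's bounding box is flush with the corner).

B is a spool: two coaxial disc flanges of radius 59 mm and thickness 10 mm, joined by a core cylinder of radius 20 mm and height 251 mm. The lower flange rests on z = 0 and the three cylinders share a vertical axis.

The spool is on top of the stool.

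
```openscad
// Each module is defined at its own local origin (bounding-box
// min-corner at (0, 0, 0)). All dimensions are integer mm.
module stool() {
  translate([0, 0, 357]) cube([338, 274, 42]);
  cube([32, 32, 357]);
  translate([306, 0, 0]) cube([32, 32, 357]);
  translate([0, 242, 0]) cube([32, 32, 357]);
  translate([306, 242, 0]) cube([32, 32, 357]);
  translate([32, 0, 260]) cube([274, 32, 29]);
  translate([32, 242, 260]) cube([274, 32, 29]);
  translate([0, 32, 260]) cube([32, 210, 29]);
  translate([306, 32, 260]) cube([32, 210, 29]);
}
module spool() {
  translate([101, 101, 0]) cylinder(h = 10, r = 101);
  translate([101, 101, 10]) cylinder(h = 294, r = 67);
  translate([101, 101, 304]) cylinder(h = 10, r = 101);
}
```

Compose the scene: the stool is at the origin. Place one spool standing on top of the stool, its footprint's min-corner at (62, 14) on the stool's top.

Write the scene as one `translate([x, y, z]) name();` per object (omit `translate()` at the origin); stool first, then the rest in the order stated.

stool();
translate([62, 14, 399]) spool();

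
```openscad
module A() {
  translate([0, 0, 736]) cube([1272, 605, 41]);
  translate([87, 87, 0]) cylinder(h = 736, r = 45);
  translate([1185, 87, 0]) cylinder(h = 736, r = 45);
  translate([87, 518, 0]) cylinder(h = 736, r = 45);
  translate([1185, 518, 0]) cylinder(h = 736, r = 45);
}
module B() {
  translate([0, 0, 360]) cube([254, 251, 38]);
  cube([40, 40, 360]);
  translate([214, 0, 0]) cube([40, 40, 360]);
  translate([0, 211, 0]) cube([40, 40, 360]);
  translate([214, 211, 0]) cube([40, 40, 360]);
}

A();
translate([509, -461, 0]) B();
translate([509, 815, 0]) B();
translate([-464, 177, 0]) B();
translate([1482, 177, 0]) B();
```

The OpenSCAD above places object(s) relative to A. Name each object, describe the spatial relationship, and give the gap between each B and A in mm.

A is a table. B is a stool. Four stools sit around the table at the −y, +y, −x, +x sides. The gap between each stool and the table is 210 mm.

Each stool's nearest face is 210 mm from the table's bounding box.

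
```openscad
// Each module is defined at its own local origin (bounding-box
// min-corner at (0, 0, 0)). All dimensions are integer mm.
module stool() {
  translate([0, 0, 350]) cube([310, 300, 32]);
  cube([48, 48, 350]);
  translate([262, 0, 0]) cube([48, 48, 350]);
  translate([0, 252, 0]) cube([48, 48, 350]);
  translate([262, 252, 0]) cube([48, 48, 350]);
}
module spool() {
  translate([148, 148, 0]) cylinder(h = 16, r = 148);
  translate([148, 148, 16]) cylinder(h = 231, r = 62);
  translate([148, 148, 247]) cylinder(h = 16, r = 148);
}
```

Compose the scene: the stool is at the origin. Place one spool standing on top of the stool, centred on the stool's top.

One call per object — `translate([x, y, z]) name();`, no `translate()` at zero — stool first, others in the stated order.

stool();
translate([7, 2, 382]) spool();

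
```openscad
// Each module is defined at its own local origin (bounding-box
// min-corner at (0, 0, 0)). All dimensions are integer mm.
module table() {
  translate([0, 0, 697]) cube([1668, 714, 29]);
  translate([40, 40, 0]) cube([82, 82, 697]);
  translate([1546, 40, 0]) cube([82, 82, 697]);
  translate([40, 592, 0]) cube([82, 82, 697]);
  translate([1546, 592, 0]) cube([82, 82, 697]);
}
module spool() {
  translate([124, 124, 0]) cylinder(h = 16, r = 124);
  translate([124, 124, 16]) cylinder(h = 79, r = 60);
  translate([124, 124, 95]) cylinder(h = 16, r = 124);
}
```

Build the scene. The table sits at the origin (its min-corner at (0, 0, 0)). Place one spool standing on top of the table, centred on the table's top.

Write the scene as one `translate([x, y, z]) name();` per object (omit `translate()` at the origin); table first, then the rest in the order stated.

table();
translate([710, 233, 726]) spool();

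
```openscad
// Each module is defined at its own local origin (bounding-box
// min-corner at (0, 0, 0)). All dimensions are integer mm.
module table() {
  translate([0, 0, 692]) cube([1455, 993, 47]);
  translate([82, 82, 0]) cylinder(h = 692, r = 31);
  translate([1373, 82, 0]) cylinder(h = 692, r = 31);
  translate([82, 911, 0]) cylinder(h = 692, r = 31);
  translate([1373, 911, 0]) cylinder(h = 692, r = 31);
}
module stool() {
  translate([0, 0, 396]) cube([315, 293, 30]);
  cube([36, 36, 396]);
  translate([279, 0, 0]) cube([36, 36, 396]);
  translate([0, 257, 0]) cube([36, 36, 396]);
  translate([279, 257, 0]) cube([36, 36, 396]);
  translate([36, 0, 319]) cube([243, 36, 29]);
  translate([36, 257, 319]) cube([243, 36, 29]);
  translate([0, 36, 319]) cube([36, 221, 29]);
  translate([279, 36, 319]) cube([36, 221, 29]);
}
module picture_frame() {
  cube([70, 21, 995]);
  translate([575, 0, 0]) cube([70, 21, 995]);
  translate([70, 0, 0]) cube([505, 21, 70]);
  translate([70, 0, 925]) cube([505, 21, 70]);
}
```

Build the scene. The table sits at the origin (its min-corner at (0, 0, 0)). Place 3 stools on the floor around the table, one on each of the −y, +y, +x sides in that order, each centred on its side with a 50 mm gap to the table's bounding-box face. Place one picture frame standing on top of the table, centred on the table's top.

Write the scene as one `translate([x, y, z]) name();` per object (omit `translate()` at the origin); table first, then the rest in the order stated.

table();
translate([570, -343, 0]) stool();
translate([570, 1043, 0]) stool();
translate([1505, 350, 0]) stool();
translate([405, 486, 739]) picture_frame();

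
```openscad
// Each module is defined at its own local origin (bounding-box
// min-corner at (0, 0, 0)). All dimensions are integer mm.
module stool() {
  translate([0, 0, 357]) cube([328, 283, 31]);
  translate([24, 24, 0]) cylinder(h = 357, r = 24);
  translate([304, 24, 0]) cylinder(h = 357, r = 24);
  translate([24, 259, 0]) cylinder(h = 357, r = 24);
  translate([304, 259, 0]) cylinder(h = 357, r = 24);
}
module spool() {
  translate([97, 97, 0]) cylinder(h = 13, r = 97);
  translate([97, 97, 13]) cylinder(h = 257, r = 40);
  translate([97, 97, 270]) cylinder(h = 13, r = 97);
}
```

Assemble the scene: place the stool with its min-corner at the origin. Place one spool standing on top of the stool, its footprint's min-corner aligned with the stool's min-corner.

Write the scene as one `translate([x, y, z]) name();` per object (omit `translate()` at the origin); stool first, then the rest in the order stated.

stool();
translate([0, 0, 388]) spool();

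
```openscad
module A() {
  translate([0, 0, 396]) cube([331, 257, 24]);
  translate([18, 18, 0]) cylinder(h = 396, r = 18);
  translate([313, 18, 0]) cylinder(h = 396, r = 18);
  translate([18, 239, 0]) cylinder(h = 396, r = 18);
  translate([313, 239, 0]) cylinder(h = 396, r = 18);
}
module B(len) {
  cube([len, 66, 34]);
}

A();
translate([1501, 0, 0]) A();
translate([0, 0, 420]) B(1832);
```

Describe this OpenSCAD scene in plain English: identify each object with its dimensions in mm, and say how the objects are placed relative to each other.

A is a four-legged stool. The seat is 331×257 mm, 24 mm thick, top at z = 420 mm. It stands on four round legs, each 36 mm in diameter, from z = 0 to the seat underside, each leg's axis is inset half a diameter from the nearest pair of seat edges (so the leg's bounding box is flush with the corner).

B is a rectangular beam 1832 mm long (x), 66 mm deep (y), 34 mm thick (z).

The beam spans the tops of two stools placed 1170 mm apart, resting at z = 420 mm.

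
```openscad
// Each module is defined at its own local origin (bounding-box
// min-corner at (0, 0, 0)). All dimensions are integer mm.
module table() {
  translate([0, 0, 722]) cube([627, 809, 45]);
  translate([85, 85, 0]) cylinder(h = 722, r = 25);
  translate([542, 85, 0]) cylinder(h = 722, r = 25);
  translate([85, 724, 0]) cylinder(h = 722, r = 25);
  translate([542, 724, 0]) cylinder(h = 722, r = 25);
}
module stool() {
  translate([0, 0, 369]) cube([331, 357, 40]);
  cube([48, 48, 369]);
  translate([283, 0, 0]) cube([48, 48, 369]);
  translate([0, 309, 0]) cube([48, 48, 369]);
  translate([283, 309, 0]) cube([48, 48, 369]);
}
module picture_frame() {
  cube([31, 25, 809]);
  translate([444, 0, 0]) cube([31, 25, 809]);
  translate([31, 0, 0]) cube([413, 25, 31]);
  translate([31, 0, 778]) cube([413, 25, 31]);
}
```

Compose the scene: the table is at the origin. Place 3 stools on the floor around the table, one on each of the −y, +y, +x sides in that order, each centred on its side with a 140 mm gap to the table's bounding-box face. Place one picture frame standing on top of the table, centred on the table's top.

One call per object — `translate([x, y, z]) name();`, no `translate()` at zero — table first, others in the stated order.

table();
translate([148, -497, 0]) stool();
translate([148, 949, 0]) stool();
translate([767, 226, 0]) stool();
translate([76, 392, 767]) picture_frame();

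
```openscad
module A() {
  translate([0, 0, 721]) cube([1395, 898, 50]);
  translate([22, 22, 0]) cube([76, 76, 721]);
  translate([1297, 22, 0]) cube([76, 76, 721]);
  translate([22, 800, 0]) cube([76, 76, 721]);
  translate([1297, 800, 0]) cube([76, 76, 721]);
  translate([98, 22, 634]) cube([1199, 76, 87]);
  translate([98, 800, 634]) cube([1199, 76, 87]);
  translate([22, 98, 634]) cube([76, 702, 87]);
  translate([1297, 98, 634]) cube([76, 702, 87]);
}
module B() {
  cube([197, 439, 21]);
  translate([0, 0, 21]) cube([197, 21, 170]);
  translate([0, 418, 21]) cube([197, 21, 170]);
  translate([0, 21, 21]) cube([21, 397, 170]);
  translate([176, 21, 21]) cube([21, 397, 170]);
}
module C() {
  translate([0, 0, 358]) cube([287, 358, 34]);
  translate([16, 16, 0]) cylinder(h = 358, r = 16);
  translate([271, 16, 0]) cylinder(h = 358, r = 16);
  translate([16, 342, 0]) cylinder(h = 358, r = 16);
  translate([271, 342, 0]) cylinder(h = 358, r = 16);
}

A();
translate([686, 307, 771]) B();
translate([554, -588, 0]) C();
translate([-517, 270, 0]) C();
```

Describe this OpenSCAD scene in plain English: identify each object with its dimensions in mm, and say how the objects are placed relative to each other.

A is a table with a 1395×898 mm rectangular top, 50 mm thick, top surface at z = 771 mm, supported by four 76×76 mm square legs, each inset 22 mm from the nearest pair of top edges, running from the floor. Four apron rails, 76 mm thick and 87 mm tall, run between adjacent legs with their top edges flush with the underside of the top and their outer faces flush with the legs' outer faces.

B is an open storage box with external size 197×439×191 mm and wall thickness 21 mm (the base is also 21 mm thick). The base covers the whole footprint; the four walls stand on the base, with the y-facing walls full-width and the x-facing walls fitting between their inner faces.

C is a four-legged stool. The seat is 287×358 mm, 34 mm thick, top at z = 392 mm. It stands on four round legs, each 32 mm in diameter, from z = 0 to the seat underside, each leg's axis is inset half a diameter from the nearest pair of seat edges (so the leg's bounding box is flush with the corner).

The open box is on top of the table. Two stools sit around the table at the −y, −x sides.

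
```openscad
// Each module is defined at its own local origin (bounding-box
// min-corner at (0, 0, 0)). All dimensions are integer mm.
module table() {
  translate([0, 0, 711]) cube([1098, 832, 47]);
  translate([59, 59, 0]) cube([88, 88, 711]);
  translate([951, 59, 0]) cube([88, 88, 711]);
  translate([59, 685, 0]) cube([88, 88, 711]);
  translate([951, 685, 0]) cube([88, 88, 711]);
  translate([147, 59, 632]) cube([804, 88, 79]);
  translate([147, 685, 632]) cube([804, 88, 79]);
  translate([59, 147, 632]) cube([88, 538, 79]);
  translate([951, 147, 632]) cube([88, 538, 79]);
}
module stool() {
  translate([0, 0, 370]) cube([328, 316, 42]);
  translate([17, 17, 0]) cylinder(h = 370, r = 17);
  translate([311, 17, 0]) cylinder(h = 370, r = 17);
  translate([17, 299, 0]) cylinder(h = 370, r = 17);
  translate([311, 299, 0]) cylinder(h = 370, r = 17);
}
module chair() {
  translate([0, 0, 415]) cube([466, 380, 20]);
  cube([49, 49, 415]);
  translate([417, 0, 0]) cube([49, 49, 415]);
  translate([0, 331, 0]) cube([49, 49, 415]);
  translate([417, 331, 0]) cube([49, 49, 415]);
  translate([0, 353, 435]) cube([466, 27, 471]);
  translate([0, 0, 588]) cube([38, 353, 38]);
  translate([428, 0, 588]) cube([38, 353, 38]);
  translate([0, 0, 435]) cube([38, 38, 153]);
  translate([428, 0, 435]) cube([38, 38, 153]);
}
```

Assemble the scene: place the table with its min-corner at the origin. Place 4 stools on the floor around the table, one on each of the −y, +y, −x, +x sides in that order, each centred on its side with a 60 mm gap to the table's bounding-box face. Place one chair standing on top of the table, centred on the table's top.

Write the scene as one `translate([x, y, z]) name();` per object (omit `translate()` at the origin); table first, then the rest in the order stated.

table();
translate([385, -376, 0]) stool();
translate([385, 892, 0]) stool();
translate([-388, 258, 0]) stool();
translate([1158, 258, 0]) stool();
translate([316, 226, 758]) chair();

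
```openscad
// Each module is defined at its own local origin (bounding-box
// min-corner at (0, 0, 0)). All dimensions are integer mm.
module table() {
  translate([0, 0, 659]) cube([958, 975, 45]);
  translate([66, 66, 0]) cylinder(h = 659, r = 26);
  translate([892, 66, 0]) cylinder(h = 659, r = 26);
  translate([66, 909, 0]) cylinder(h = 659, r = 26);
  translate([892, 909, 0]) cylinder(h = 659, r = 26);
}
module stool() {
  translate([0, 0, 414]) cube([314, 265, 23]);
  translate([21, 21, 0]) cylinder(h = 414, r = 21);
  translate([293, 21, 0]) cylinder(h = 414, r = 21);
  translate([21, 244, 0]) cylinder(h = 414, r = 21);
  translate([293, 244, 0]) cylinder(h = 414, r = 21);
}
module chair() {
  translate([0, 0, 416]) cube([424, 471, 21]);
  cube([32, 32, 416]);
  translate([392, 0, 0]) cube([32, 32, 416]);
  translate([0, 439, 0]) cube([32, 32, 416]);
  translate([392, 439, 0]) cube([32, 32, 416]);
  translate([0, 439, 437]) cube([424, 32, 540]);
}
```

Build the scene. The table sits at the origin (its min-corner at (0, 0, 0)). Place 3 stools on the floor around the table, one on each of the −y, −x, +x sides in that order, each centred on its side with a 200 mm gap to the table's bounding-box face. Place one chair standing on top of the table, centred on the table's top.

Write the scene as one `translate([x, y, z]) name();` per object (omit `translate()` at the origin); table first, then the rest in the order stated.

table();
translate([322, -465, 0]) stool();
translate([-514, 355, 0]) stool();
translate([1158, 355, 0]) stool();
translate([267, 252, 704]) chair();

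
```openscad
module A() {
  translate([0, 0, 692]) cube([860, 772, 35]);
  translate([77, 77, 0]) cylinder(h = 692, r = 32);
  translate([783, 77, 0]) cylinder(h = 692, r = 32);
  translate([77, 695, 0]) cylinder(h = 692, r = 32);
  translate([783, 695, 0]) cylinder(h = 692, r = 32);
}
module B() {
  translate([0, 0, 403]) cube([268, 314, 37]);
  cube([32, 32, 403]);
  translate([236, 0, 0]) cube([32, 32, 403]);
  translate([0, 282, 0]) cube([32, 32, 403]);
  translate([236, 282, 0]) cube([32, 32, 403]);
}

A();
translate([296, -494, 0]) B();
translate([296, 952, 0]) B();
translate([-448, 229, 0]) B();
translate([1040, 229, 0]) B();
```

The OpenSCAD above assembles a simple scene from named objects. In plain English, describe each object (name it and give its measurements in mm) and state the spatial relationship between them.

A is a table: top 860 mm (x) × 772 mm (y), 35 mm thick, upper face at z = 727 mm, on four round legs of 64 mm diameter, each leg's bounding box inset 45 mm from the nearest pair of top edges, running from z = 0 to the bottom of the top.

B is a simple wooden stool: a rectangular seat 268 mm (x) by 314 mm (y), 37 mm thick, top face at z = 440 mm, on four square legs, each 32×32 mm in cross-section. The legs rest on z = 0, each flush with a corner of the seat.

Four stools sit around the table at the −y, +y, −x, +x sides.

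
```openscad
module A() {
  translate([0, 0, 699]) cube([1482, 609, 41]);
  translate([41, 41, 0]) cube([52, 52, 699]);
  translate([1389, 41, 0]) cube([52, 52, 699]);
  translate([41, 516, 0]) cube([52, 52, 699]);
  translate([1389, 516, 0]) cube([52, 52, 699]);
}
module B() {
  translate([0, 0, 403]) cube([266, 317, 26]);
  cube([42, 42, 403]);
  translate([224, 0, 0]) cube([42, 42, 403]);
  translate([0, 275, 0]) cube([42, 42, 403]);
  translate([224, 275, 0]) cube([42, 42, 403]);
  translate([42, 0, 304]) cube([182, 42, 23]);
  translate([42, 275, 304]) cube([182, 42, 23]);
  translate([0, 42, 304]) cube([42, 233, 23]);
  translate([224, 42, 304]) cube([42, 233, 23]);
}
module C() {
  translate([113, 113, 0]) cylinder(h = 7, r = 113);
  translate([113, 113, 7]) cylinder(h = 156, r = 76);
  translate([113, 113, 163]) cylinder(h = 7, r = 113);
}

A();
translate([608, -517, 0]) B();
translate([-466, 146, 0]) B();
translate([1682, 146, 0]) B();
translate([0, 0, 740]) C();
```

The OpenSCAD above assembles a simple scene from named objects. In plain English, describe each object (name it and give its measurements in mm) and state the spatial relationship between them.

A is a table with a 1482×609 mm rectangular top, 41 mm thick, top surface at z = 740 mm, supported by four 52×52 mm square legs, each inset 41 mm from the nearest pair of top edges, running from the floor.

B is a four-legged stool. The seat is 266×317 mm, 26 mm thick, top at z = 429 mm. It stands on four square legs, each 42×42 mm in cross-section, from z = 0 to the seat underside, each flush with a corner of the seat. Four stretchers, 42 mm wide and 23 mm tall, connect adjacent legs with their undersides at z = 304 mm, each running between the inner faces of the legs it joins and aligned with the legs' outer faces on the other axis.

C is a spool: two coaxial disc flanges of radius 113 mm and thickness 7 mm, joined by a core cylinder of radius 76 mm and height 156 mm. The lower flange rests on z = 0 and the three cylinders share a vertical axis.

Three stools sit around the table at the −y, −x, +x sides. The spool is on top of the table.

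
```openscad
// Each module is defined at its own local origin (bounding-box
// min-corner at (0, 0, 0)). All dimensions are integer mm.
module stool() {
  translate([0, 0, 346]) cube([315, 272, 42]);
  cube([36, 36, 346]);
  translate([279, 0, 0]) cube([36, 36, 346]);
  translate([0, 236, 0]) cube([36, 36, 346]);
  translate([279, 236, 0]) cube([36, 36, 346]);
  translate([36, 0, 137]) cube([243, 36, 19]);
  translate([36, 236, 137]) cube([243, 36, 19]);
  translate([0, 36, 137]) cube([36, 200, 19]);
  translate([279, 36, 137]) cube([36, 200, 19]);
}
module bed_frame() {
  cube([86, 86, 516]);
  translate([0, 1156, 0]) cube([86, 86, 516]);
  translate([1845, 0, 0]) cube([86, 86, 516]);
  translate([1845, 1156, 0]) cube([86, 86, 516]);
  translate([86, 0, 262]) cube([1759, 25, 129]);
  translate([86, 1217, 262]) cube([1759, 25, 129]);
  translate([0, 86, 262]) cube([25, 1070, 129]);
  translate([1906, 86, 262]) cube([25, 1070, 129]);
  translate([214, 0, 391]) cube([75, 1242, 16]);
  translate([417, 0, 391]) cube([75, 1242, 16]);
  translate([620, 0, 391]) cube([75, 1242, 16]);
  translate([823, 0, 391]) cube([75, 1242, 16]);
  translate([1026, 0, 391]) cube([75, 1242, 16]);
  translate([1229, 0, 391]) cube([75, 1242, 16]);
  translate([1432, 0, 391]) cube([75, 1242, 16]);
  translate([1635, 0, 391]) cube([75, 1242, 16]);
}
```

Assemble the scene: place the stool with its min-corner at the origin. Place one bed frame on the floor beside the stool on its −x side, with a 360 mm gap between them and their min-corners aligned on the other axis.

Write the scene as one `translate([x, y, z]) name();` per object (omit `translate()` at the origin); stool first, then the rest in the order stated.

stool();
translate([-2291, 0, 0]) bed_frame();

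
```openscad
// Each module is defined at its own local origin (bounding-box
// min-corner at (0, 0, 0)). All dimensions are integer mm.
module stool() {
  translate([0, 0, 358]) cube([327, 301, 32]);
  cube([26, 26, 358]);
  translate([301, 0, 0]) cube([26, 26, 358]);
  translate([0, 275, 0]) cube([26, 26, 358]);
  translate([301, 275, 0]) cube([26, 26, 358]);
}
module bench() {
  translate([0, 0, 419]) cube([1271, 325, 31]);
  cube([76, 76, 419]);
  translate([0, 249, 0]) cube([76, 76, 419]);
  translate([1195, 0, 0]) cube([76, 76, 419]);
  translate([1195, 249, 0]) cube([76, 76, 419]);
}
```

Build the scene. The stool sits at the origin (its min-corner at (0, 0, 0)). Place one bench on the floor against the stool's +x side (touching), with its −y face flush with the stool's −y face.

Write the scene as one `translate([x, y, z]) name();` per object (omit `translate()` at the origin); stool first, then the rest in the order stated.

stool();
translate([327, 0, 0]) bench();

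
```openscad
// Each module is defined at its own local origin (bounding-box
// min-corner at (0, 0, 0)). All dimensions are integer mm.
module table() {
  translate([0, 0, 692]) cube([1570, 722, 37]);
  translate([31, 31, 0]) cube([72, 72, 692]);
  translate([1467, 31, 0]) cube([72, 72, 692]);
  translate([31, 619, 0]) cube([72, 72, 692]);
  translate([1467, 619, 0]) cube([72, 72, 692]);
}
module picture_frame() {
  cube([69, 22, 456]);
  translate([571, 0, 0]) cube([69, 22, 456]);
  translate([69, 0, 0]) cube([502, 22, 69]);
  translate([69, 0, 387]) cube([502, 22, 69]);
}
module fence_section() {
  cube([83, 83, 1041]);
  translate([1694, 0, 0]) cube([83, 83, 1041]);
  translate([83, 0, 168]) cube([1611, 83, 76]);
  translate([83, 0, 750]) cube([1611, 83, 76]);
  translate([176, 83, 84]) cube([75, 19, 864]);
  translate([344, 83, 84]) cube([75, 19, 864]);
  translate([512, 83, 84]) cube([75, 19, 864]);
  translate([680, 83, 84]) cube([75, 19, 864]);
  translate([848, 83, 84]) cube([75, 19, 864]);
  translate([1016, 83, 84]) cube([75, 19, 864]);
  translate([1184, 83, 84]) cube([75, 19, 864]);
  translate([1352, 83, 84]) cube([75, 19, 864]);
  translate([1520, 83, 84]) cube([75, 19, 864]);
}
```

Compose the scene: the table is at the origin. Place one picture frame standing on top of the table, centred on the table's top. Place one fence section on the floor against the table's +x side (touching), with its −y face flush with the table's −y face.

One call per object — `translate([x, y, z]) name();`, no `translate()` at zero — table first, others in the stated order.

table();
translate([465, 350, 729]) picture_frame();
translate([1570, 0, 0]) fence_section();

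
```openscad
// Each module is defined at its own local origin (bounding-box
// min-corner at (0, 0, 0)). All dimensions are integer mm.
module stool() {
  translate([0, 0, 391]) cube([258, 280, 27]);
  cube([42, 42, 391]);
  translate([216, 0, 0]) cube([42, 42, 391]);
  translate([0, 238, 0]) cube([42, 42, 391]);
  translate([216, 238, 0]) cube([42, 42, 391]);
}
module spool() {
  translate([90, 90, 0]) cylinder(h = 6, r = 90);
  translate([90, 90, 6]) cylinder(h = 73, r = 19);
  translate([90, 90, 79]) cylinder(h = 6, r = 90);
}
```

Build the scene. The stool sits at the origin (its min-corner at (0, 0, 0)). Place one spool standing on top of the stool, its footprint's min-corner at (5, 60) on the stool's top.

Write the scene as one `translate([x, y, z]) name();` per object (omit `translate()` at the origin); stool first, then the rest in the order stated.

stool();
translate([5, 60, 418]) spool();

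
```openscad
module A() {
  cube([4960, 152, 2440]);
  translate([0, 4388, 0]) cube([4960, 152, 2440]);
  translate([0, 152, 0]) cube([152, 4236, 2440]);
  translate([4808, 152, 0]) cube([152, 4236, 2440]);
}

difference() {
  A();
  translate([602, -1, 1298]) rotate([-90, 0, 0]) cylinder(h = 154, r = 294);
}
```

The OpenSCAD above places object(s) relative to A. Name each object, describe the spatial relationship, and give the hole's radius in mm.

A is a house frame. The house frame has a circular hole through its front wall. The hole's radius is 294 mm.

The subtracted cylinder has r = 294 mm.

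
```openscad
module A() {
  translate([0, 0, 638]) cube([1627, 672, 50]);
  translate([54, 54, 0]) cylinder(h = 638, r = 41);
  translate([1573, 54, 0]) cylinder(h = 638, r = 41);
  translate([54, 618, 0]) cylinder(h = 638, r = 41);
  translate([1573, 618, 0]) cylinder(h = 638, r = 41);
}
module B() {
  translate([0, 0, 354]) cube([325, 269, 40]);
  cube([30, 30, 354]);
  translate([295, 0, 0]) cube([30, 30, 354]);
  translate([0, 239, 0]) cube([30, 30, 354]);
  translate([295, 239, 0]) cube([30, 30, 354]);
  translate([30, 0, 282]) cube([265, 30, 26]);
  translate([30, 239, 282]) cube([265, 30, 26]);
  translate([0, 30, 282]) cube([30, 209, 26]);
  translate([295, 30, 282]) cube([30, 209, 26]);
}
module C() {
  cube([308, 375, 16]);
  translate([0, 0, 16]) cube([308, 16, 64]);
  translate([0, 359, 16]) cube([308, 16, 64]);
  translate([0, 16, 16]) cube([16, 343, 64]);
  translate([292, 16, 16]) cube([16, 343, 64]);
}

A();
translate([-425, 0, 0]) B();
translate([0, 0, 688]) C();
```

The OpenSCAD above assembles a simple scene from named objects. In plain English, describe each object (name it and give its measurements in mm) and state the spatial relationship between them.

A is a rectangular dining table. The top is 1627×672×50 mm with its upper surface at z = 688 mm. It stands on four round legs of 82 mm diameter, each leg's bounding box inset 13 mm from the nearest pair of top edges, running from the floor to the underside of the top.

B is a four-legged stool. The seat is 325×269 mm, 40 mm thick, top at z = 394 mm. It stands on four square legs, each 30×30 mm in cross-section, from z = 0 to the seat underside, each flush with a corner of the seat. Four stretchers, 30 mm wide and 26 mm tall, connect adjacent legs with their undersides at z = 282 mm, each running between the inner faces of the legs it joins and aligned with the legs' outer faces on the other axis.

C is an open storage box with external size 308×375×80 mm and wall thickness 16 mm (the base is also 16 mm thick). The base covers the whole footprint; the four walls stand on the base, with the y-facing walls full-width and the x-facing walls fitting between their inner faces.

The stool is on the floor beside the table on its −x side. The open box is on top of the table.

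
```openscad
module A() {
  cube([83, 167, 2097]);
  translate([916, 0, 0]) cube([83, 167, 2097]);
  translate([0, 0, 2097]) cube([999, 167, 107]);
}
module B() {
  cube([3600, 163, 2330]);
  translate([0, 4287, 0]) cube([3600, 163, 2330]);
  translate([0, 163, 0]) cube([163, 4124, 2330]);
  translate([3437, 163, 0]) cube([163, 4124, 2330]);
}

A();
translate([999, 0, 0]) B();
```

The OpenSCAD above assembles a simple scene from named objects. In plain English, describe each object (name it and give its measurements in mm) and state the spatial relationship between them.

A is a rectangular door frame: two vertical jambs of 83×167 mm section, 2097 mm tall, with a clear opening 833 mm wide between their inner faces. A header 107 mm tall and 167 mm deep lies on top of the jambs and spans the full outside width.

B is the wall frame of a small rectangular building: four walls, each 2330 mm tall and 163 mm thick, enclosing a footprint 3600 mm (x) by 4450 mm (y) outside-to-outside, with no floor or roof. The front and back walls (the −y and +y sides) span the full width; the two side walls fit between them.

The house frame is against the door frame's +x side, with their −y faces flush.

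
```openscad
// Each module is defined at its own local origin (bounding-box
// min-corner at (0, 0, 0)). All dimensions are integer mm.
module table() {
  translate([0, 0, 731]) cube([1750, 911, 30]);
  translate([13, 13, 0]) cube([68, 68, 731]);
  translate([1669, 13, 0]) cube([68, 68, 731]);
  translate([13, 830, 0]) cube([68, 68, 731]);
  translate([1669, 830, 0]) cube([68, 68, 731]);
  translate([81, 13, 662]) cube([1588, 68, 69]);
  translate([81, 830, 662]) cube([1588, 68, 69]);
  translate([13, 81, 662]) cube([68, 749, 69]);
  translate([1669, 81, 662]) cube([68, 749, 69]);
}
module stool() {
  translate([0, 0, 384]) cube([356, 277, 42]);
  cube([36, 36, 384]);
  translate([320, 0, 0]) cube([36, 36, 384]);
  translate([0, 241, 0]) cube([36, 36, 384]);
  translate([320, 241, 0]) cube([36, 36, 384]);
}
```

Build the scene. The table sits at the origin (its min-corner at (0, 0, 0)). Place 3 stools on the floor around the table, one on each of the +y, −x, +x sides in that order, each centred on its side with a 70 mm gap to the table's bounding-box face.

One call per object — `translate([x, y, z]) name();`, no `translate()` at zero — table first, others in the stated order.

table();
translate([697, 981, 0]) stool();
translate([-426, 317, 0]) stool();
translate([1820, 317, 0]) stool();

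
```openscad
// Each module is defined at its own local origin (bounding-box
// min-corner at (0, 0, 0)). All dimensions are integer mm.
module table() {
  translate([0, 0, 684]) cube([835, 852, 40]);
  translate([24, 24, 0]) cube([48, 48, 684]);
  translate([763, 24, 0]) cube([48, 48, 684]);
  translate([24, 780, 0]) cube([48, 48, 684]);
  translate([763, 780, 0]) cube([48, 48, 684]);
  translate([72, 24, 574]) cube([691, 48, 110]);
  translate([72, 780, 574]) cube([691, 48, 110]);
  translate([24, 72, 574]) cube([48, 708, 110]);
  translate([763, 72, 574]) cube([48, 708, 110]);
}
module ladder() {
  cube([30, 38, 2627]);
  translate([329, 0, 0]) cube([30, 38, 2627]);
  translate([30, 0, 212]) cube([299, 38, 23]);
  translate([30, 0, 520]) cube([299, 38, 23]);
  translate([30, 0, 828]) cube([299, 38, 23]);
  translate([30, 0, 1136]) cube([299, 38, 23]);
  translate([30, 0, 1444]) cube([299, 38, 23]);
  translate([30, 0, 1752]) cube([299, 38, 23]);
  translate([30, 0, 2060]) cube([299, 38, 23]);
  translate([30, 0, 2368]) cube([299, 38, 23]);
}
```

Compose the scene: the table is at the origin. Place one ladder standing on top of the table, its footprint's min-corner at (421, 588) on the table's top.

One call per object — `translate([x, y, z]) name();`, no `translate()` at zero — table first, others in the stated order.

table();
translate([421, 588, 724]) ladder();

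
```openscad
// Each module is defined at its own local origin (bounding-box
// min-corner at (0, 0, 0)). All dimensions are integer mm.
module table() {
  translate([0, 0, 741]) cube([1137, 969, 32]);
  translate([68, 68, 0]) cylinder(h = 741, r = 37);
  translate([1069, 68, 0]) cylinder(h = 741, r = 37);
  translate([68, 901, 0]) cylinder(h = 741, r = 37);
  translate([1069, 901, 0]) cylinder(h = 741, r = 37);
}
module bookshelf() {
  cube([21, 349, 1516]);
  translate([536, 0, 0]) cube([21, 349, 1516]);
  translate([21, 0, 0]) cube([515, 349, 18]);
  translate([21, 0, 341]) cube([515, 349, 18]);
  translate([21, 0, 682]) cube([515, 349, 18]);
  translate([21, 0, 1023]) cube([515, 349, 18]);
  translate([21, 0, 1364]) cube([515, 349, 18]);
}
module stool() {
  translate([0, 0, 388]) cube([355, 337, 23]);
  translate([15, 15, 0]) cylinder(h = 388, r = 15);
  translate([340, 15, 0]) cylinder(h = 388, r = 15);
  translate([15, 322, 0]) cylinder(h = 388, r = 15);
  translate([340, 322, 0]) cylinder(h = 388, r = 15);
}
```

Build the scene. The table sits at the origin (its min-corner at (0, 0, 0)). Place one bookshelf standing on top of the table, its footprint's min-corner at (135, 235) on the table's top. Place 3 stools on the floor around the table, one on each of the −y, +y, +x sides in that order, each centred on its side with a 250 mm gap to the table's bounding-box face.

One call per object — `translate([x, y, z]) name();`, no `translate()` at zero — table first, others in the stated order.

table();
translate([135, 235, 773]) bookshelf();
translate([391, -587, 0]) stool();
translate([391, 1219, 0]) stool();
translate([1387, 316, 0]) stool();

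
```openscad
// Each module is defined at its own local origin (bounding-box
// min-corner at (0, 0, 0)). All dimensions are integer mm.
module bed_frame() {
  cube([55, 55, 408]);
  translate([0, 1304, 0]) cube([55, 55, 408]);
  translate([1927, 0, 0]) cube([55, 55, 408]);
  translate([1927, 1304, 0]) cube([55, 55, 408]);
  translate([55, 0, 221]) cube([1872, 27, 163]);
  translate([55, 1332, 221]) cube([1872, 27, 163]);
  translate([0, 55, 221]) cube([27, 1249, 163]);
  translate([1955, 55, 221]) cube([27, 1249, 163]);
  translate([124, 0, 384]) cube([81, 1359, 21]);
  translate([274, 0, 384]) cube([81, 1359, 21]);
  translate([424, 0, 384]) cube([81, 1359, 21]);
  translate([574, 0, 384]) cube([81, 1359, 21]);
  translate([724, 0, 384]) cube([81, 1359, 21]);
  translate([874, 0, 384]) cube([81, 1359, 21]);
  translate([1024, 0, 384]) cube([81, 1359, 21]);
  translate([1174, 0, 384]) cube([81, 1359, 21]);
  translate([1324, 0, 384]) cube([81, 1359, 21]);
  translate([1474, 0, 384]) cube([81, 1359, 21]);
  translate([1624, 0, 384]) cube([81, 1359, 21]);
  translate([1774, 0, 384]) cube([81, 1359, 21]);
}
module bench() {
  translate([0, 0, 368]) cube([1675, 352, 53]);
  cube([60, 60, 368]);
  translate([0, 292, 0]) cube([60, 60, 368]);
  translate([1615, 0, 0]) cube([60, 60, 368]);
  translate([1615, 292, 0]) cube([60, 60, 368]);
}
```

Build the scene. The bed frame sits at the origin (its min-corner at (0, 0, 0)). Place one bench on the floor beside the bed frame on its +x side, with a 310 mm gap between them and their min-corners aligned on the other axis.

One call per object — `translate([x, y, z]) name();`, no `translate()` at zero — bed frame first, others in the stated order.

bed_frame();
translate([2292, 0, 0]) bench();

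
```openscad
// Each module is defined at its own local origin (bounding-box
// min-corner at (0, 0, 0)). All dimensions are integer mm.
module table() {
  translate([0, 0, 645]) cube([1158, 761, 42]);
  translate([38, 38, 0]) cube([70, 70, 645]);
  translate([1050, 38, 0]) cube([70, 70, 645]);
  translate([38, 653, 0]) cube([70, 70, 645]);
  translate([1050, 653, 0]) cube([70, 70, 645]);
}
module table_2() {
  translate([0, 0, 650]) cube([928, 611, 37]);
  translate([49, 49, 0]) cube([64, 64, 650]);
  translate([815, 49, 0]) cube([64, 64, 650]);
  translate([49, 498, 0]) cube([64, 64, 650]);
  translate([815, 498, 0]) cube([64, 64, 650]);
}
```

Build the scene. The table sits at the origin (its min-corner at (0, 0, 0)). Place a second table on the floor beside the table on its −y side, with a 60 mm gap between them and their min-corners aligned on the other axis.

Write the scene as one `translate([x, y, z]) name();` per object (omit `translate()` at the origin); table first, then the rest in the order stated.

table();
translate([0, -671, 0]) table_2();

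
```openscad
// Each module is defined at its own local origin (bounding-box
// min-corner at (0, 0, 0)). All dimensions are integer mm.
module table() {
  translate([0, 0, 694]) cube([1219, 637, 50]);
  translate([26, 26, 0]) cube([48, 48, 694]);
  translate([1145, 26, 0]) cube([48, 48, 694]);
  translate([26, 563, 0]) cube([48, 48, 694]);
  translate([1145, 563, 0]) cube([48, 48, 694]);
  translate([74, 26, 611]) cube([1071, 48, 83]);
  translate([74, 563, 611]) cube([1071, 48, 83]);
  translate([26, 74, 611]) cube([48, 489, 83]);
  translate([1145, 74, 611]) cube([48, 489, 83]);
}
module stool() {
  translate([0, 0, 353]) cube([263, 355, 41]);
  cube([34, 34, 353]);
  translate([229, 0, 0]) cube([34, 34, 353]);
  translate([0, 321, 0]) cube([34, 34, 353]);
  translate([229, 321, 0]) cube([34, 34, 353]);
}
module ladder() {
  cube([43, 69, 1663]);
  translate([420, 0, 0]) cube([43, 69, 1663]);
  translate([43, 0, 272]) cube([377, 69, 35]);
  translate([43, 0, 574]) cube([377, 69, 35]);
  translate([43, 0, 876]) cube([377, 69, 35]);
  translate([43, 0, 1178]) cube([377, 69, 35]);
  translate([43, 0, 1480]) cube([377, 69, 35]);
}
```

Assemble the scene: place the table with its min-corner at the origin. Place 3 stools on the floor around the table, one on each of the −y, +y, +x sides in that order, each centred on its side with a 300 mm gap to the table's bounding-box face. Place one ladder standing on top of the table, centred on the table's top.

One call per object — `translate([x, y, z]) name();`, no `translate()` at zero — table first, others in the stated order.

table();
translate([478, -655, 0]) stool();
translate([478, 937, 0]) stool();
translate([1519, 141, 0]) stool();
translate([378, 284, 744]) ladder();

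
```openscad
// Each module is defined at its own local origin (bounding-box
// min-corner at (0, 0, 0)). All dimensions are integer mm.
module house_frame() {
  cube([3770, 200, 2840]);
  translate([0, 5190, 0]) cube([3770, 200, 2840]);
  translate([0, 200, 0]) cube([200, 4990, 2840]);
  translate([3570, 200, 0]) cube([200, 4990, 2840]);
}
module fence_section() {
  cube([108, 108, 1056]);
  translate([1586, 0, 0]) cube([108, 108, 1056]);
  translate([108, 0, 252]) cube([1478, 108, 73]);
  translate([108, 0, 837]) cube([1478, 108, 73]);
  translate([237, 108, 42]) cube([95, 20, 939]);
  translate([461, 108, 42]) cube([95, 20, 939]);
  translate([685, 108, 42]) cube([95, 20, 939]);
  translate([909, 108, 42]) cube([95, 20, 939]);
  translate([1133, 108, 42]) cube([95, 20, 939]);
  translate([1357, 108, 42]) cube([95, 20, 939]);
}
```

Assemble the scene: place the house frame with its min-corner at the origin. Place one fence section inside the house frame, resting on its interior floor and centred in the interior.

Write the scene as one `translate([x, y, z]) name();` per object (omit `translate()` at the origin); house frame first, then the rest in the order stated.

house_frame();
translate([1038, 2631, 0]) fence_section();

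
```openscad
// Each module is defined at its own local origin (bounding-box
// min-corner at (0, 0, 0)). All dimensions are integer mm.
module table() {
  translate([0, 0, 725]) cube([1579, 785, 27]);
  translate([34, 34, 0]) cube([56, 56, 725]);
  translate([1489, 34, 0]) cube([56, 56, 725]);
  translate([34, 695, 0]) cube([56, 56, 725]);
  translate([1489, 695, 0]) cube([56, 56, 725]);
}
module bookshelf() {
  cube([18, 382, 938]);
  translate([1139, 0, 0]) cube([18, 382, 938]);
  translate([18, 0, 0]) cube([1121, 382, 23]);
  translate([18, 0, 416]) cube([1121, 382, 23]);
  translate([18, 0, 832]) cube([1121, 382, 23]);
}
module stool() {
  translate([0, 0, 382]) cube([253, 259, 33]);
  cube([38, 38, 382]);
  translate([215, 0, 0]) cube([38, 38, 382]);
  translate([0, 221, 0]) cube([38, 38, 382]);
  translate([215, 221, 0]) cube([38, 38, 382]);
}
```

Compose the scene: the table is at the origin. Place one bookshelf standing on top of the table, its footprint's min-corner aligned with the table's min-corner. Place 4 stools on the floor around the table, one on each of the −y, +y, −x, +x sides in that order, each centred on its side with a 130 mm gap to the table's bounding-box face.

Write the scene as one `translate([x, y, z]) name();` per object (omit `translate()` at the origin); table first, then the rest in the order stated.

table();
translate([0, 0, 752]) bookshelf();
translate([663, -389, 0]) stool();
translate([663, 915, 0]) stool();
translate([-383, 263, 0]) stool();
translate([1709, 263, 0]) stool();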